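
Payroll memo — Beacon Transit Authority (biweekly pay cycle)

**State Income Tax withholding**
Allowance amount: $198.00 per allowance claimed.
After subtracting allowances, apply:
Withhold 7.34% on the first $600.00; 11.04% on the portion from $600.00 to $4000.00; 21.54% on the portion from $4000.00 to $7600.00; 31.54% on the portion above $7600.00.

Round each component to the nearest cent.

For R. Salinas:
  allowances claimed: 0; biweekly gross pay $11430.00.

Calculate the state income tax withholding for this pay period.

State Income Tax: taxable = $11430.00
  $1194.84 + 31.54% × ($11430.00 − $7600.00) = $1194.84 + 31.54% × $3830.00 = $2402.82

$2402.82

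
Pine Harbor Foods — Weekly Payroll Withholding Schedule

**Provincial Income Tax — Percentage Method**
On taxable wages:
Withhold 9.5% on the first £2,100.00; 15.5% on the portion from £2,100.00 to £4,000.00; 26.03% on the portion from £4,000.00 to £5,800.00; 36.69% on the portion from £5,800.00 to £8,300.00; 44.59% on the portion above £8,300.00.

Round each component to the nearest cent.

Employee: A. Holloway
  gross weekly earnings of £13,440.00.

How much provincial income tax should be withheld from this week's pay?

£4,171.72

Provincial Income Tax: taxable = £13,440.00
  £1,879.79 + 44.59% × (£13,440.00 − £8,300.00) = £1,879.79 + 44.59% × £5,140.00 = £4,171.72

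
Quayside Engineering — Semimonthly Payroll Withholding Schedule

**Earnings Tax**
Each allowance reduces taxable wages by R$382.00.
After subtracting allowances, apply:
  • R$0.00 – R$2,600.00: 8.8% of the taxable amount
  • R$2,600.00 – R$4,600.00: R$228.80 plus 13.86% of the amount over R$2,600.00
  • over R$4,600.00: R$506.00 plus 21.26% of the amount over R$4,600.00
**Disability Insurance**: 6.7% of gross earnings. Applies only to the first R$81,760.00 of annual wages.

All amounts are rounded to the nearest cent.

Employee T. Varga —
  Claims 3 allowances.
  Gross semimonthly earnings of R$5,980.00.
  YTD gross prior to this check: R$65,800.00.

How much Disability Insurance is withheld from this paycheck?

R$400.66

Disability Insurance: 6.7% × R$5,980.00 = R$400.66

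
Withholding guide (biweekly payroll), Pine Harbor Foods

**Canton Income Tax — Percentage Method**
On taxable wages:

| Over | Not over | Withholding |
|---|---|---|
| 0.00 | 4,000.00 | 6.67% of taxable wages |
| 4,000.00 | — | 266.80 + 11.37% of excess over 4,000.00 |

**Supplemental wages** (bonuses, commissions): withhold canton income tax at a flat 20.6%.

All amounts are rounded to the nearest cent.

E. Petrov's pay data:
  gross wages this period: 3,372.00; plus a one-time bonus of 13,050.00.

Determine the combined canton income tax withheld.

Canton Income Tax: taxable = 3,372.00
  6.67% × 3,372.00 = 224.91
Supplemental (20.6% flat on bonus): 20.6% × 13,050.00 = 2,688.30
Total canton income tax: 224.91 + 2,688.30 = 2,913.21

2,913.21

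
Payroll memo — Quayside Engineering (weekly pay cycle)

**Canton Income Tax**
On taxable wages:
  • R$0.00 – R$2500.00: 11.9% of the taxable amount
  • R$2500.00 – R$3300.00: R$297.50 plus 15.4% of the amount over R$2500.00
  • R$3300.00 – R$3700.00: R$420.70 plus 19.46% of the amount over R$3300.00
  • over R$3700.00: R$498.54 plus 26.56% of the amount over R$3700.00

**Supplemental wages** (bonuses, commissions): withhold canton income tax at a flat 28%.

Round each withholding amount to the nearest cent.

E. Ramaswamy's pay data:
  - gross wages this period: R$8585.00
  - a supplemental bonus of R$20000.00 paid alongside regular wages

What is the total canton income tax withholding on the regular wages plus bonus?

R$7396.00

Canton Income Tax: taxable = R$8585.00
  R$498.54 + 26.56% × (R$8585.00 − R$3700.00) = R$498.54 + 26.56% × R$4885.00 = R$1796.00
Supplemental (28% flat on bonus): 28% × R$20000.00 = R$5600.00
Total canton income tax: R$1796.00 + R$5600.00 = R$7396.00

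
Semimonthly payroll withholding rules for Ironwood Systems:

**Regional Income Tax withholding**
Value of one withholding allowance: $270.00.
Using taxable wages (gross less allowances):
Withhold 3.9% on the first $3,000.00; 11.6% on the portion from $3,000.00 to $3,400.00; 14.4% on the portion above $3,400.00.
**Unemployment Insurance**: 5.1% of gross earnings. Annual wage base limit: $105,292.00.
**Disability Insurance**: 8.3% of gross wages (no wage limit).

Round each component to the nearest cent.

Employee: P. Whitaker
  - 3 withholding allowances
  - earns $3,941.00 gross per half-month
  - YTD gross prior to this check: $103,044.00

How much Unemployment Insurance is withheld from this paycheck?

$114.65

Unemployment Insurance: cap $105,292.00 − YTD $103,044.00 = $2,248.00 subject; 5.1% × $2,248.00 = $114.65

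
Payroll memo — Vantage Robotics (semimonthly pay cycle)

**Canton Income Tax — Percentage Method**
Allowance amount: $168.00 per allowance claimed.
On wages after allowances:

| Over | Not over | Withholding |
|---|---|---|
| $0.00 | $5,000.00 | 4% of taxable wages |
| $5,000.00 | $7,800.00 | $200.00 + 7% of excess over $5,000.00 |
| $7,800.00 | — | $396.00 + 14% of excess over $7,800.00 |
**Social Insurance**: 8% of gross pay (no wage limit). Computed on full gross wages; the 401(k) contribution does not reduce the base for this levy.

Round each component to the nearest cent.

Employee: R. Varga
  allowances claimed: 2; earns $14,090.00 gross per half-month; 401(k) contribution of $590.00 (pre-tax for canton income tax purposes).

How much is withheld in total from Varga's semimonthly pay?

$2,274.16

Canton Income Tax: taxable = $14,090.00 − $590.00 − 2×$168.00 = $13,164.00
  $396.00 + 14% × ($13,164.00 − $7,800.00) = $396.00 + 14% × $5,364.00 = $1,146.96
Social Insurance: 8% × $14,090.00 = $1,127.20
Total: $1,146.96 + $1,127.20 = $2,274.16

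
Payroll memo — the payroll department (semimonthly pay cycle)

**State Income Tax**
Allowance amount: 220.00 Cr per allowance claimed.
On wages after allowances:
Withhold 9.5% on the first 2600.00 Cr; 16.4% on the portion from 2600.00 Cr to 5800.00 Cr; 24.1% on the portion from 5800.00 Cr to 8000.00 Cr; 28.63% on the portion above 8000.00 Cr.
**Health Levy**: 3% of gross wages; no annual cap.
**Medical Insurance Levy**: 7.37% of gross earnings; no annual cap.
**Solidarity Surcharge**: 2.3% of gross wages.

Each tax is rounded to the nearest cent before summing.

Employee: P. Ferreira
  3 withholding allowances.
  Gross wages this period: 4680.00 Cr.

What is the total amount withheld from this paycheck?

1072.84 Cr

State Income Tax: taxable = 4680.00 Cr − 3×220.00 Cr = 4020.00 Cr
  247.00 Cr + 16.4% × (4020.00 Cr − 2600.00 Cr) = 247.00 Cr + 16.4% × 1420.00 Cr = 479.88 Cr
Health Levy: 3% × 4680.00 Cr = 140.40 Cr
Medical Insurance Levy: 7.37% × 4680.00 Cr = 344.92 Cr
Solidarity Surcharge: 2.3% × 4680.00 Cr = 107.64 Cr
Total: 479.88 Cr + 140.40 Cr + 344.92 Cr + 107.64 Cr = 1072.84 Cr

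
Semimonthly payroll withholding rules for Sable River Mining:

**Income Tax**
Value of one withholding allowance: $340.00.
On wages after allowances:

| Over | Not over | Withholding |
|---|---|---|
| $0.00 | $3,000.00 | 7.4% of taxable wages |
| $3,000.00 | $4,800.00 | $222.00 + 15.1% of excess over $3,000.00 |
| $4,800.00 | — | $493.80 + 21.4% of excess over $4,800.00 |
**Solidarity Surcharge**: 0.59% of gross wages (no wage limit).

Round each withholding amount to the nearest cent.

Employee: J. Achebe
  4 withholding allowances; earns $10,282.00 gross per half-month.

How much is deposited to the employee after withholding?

Income Tax: taxable = $10,282.00 − 4×$340.00 = $8,922.00
  $493.80 + 21.4% × ($8,922.00 − $4,800.00) = $493.80 + 21.4% × $4,122.00 = $1,375.91
Solidarity Surcharge: 0.59% × $10,282.00 = $60.66
Total withheld: $1,375.91 + $60.66 = $1,436.57
Net pay: $10,282.00 − $1,436.57 = $8,845.43

$8,845.43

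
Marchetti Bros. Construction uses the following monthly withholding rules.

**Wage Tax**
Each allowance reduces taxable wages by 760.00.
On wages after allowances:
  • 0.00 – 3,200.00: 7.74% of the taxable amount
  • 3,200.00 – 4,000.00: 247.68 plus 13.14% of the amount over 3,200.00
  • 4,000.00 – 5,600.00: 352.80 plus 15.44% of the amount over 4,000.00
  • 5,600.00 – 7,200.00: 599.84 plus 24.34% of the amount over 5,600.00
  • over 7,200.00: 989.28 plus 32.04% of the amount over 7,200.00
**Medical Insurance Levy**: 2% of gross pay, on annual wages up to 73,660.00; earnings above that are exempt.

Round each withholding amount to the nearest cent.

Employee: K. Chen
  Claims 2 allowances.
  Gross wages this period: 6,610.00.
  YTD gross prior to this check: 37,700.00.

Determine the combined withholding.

653.30

Wage Tax: taxable = 6,610.00 − 2×760.00 = 5,090.00
  352.80 + 15.44% × (5,090.00 − 4,000.00) = 352.80 + 15.44% × 1,090.00 = 521.10
Medical Insurance Levy: 2% × 6,610.00 = 132.20
Total: 521.10 + 132.20 = 653.30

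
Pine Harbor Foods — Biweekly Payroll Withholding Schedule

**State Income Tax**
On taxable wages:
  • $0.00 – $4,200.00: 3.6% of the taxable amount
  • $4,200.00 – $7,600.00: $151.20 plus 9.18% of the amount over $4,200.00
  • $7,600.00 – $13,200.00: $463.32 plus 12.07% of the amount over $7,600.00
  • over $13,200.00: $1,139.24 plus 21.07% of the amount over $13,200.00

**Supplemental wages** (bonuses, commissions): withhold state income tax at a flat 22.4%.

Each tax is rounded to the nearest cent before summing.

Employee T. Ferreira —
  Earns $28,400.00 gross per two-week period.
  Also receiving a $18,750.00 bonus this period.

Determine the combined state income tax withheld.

$8,541.88

State Income Tax: taxable = $28,400.00
  $1,139.24 + 21.07% × ($28,400.00 − $13,200.00) = $1,139.24 + 21.07% × $15,200.00 = $4,341.88
Supplemental (22.4% flat on bonus): 22.4% × $18,750.00 = $4,200.00
Total state income tax: $4,341.88 + $4,200.00 = $8,541.88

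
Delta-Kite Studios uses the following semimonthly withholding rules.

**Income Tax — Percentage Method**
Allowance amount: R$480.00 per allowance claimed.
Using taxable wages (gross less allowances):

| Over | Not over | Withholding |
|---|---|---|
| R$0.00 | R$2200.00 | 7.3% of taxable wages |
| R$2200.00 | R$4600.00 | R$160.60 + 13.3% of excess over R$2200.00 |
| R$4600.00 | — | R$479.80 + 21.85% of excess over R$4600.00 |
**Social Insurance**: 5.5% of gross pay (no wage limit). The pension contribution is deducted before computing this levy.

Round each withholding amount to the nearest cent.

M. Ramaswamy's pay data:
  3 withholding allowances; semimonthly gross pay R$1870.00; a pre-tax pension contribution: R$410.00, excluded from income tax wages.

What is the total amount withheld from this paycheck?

Income Tax: taxable = R$1870.00 − R$410.00 − 3×R$480.00 = R$20.00
  7.3% × R$20.00 = R$1.46
Social Insurance: 5.5% × R$1460.00 = R$80.30
Total: R$1.46 + R$80.30 = R$81.76

R$81.76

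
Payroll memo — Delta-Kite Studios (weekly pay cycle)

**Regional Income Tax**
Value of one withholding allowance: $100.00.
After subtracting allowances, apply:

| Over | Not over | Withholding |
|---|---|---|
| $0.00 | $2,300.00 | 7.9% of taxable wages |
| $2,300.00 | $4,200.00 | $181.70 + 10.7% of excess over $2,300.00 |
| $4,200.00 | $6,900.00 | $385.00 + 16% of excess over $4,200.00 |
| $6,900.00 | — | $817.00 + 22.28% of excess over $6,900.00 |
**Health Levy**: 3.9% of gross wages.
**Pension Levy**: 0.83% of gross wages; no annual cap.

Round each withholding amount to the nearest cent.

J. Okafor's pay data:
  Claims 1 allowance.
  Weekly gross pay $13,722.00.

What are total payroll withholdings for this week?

Regional Income Tax: taxable = $13,722.00 − 1×$100.00 = $13,622.00
  $817.00 + 22.28% × ($13,622.00 − $6,900.00) = $817.00 + 22.28% × $6,722.00 = $2,314.66
Health Levy: 3.9% × $13,722.00 = $535.16
Pension Levy: 0.83% × $13,722.00 = $113.89
Total: $2,314.66 + $535.16 + $113.89 = $2,963.71

$2,963.71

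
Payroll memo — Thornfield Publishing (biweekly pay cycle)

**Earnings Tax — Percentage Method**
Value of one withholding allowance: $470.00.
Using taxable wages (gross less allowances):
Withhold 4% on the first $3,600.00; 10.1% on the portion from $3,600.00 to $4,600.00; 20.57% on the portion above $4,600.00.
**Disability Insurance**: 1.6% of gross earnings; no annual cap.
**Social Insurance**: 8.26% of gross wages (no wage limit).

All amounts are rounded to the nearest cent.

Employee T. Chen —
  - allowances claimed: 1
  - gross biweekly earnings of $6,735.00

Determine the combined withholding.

Earnings Tax: taxable = $6,735.00 − 1×$470.00 = $6,265.00
  $245.00 + 20.57% × ($6,265.00 − $4,600.00) = $245.00 + 20.57% × $1,665.00 = $587.49
Disability Insurance: 1.6% × $6,735.00 = $107.76
Social Insurance: 8.26% × $6,735.00 = $556.31
Total: $587.49 + $107.76 + $556.31 = $1,251.56

$1,251.56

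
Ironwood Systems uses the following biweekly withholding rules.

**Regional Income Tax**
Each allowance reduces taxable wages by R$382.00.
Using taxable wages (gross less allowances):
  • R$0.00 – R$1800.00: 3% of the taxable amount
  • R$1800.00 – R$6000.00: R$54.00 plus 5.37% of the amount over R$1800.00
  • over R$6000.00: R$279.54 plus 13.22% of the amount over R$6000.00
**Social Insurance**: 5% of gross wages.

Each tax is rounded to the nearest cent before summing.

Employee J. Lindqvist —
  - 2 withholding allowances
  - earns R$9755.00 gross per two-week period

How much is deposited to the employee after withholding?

Regional Income Tax: taxable = R$9755.00 − 2×R$382.00 = R$8991.00
  R$279.54 + 13.22% × (R$8991.00 − R$6000.00) = R$279.54 + 13.22% × R$2991.00 = R$674.95
Social Insurance: 5% × R$9755.00 = R$487.75
Total withheld: R$674.95 + R$487.75 = R$1162.70
Net pay: R$9755.00 − R$1162.70 = R$8592.30

R$8592.30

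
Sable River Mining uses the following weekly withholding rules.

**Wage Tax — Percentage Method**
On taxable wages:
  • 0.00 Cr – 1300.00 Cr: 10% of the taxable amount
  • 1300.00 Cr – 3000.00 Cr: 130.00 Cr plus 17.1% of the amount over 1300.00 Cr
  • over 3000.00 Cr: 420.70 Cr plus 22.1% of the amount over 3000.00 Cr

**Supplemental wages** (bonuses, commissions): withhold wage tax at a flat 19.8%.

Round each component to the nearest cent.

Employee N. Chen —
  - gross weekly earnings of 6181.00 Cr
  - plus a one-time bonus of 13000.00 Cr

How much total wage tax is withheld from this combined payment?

3697.70 Cr

Wage Tax: taxable = 6181.00 Cr
  420.70 Cr + 22.1% × (6181.00 Cr − 3000.00 Cr) = 420.70 Cr + 22.1% × 3181.00 Cr = 1123.70 Cr
Supplemental (19.8% flat on bonus): 19.8% × 13000.00 Cr = 2574.00 Cr
Total wage tax: 1123.70 Cr + 2574.00 Cr = 3697.70 Cr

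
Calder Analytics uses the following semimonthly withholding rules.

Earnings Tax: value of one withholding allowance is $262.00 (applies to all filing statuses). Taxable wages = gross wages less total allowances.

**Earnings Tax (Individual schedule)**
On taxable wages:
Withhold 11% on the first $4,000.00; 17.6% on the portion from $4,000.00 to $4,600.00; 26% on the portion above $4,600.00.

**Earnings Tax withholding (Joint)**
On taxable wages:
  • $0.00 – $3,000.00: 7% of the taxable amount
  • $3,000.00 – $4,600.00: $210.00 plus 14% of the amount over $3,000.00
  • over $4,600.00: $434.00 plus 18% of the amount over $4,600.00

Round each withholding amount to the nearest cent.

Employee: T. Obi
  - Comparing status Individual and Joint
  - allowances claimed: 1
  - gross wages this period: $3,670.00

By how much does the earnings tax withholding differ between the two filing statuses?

Earnings Tax (Individual): taxable = $3,670.00 − 1×$262.00 = $3,408.00
  11% × $3,408.00 = $374.88
Earnings Tax (Joint): taxable = $3,670.00 − 1×$262.00 = $3,408.00
  $210.00 + 14% × ($3,408.00 − $3,000.00) = $210.00 + 14% × $408.00 = $267.12
Difference: |$374.88 − $267.12| = $107.76 (higher under Individual)

$107.76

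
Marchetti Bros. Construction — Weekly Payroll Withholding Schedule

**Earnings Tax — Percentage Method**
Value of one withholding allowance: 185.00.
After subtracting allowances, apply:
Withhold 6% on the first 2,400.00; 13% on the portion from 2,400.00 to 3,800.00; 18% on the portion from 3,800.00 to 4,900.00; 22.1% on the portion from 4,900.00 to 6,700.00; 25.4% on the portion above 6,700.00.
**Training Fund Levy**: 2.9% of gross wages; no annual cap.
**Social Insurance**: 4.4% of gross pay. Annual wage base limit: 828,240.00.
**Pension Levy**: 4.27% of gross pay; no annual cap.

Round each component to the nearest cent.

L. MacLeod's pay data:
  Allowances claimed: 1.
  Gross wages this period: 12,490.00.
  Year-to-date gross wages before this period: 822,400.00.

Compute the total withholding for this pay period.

3,497.96

Earnings Tax: taxable = 12,490.00 − 1×185.00 = 12,305.00
  921.80 + 25.4% × (12,305.00 − 6,700.00) = 921.80 + 25.4% × 5,605.00 = 2,345.47
Training Fund Levy: 2.9% × 12,490.00 = 362.21
Social Insurance: cap 828,240.00 − YTD 822,400.00 = 5,840.00 subject; 4.4% × 5,840.00 = 256.96
Pension Levy: 4.27% × 12,490.00 = 533.32
Total: 2,345.47 + 362.21 + 256.96 + 533.32 = 3,497.96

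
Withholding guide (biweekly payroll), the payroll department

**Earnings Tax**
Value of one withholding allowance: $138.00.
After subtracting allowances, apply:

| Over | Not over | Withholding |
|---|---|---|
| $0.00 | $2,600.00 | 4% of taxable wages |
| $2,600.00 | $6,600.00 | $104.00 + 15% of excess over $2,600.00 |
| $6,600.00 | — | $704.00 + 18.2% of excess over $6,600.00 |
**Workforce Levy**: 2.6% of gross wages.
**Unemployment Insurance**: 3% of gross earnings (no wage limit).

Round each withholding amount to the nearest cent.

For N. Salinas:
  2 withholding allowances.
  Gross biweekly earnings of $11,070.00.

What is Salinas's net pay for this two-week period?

$8,982.77

Earnings Tax: taxable = $11,070.00 − 2×$138.00 = $10,794.00
  $704.00 + 18.2% × ($10,794.00 − $6,600.00) = $704.00 + 18.2% × $4,194.00 = $1,467.31
Workforce Levy: 2.6% × $11,070.00 = $287.82
Unemployment Insurance: 3% × $11,070.00 = $332.10
Total withheld: $1,467.31 + $287.82 + $332.10 = $2,087.23
Net pay: $11,070.00 − $2,087.23 = $8,982.77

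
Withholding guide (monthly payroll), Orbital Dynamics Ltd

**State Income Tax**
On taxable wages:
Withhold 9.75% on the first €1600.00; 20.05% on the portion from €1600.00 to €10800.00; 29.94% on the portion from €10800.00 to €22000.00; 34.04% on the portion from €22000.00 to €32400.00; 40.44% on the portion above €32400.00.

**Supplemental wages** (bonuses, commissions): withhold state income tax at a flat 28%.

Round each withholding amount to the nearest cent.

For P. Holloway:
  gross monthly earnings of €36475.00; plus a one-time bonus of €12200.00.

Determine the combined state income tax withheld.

State Income Tax: taxable = €36475.00
  €8894.04 + 40.44% × (€36475.00 − €32400.00) = €8894.04 + 40.44% × €4075.00 = €10541.97
Supplemental (28% flat on bonus): 28% × €12200.00 = €3416.00
Total state income tax: €10541.97 + €3416.00 = €13957.97

€13957.97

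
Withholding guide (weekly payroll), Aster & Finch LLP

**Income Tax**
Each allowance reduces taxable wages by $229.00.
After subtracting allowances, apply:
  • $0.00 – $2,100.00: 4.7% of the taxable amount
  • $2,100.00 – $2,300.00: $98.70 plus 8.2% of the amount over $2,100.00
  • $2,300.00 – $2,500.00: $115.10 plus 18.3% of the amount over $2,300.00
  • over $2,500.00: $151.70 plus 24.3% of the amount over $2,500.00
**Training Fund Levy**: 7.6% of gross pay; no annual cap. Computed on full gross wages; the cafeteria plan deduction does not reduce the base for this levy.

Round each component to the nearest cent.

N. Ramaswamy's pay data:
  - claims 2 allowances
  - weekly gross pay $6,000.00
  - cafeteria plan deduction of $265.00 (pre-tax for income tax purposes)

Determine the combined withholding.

$1,282.51

Income Tax: taxable = $6,000.00 − $265.00 − 2×$229.00 = $5,277.00
  $151.70 + 24.3% × ($5,277.00 − $2,500.00) = $151.70 + 24.3% × $2,777.00 = $826.51
Training Fund Levy: 7.6% × $6,000.00 = $456.00
Total: $826.51 + $456.00 = $1,282.51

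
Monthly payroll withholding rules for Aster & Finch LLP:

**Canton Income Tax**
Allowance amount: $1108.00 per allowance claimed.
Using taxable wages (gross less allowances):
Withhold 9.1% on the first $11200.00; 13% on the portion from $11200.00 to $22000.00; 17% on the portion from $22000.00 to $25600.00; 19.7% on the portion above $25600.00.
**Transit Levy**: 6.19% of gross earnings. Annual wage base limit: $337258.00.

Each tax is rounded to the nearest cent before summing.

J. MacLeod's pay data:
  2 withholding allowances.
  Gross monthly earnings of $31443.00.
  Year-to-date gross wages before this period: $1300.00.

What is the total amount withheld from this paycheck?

Canton Income Tax: taxable = $31443.00 − 2×$1108.00 = $29227.00
  $3035.20 + 19.7% × ($29227.00 − $25600.00) = $3035.20 + 19.7% × $3627.00 = $3749.72
Transit Levy: 6.19% × $31443.00 = $1946.32
Total: $3749.72 + $1946.32 = $5696.04

$5696.04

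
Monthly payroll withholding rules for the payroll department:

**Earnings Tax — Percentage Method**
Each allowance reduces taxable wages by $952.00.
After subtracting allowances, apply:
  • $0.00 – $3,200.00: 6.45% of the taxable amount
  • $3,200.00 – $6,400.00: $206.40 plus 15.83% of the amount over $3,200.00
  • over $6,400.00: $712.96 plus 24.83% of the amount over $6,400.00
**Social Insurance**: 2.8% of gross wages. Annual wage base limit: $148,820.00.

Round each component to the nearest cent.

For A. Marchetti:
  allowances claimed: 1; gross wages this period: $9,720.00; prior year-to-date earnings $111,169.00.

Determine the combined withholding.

$1,573.09

Earnings Tax: taxable = $9,720.00 − 1×$952.00 = $8,768.00
  $712.96 + 24.83% × ($8,768.00 − $6,400.00) = $712.96 + 24.83% × $2,368.00 = $1,300.93
Social Insurance: 2.8% × $9,720.00 = $272.16
Total: $1,300.93 + $272.16 = $1,573.09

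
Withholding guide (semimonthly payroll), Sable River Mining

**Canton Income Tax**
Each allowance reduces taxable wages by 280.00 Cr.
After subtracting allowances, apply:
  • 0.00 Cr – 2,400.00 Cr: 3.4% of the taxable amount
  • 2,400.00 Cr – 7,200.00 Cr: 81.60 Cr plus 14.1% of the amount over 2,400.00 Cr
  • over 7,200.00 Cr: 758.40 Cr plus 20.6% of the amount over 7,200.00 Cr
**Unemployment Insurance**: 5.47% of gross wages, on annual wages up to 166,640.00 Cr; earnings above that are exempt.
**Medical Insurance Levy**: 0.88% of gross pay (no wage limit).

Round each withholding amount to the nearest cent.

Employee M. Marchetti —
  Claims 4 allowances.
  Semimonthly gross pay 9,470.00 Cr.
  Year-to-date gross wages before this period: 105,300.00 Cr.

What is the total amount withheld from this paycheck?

Canton Income Tax: taxable = 9,470.00 Cr − 4×280.00 Cr = 8,350.00 Cr
  758.40 Cr + 20.6% × (8,350.00 Cr − 7,200.00 Cr) = 758.40 Cr + 20.6% × 1,150.00 Cr = 995.30 Cr
Unemployment Insurance: 5.47% × 9,470.00 Cr = 518.01 Cr
Medical Insurance Levy: 0.88% × 9,470.00 Cr = 83.34 Cr
Total: 995.30 Cr + 518.01 Cr + 83.34 Cr = 1,596.65 Cr

1,596.65 Cr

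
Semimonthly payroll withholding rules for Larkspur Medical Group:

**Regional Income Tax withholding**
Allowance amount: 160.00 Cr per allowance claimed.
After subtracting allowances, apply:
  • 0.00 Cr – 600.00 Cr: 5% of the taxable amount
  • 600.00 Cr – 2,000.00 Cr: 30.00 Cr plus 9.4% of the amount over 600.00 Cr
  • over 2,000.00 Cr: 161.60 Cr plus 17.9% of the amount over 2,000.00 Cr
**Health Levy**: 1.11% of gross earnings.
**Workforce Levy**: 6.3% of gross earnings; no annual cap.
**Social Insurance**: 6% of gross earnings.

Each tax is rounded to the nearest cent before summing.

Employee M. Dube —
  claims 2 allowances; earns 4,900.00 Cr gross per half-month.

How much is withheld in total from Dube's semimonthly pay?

Regional Income Tax: taxable = 4,900.00 Cr − 2×160.00 Cr = 4,580.00 Cr
  161.60 Cr + 17.9% × (4,580.00 Cr − 2,000.00 Cr) = 161.60 Cr + 17.9% × 2,580.00 Cr = 623.42 Cr
Health Levy: 1.11% × 4,900.00 Cr = 54.39 Cr
Workforce Levy: 6.3% × 4,900.00 Cr = 308.70 Cr
Social Insurance: 6% × 4,900.00 Cr = 294.00 Cr
Total: 623.42 Cr + 54.39 Cr + 308.70 Cr + 294.00 Cr = 1,280.51 Cr

1,280.51 Cr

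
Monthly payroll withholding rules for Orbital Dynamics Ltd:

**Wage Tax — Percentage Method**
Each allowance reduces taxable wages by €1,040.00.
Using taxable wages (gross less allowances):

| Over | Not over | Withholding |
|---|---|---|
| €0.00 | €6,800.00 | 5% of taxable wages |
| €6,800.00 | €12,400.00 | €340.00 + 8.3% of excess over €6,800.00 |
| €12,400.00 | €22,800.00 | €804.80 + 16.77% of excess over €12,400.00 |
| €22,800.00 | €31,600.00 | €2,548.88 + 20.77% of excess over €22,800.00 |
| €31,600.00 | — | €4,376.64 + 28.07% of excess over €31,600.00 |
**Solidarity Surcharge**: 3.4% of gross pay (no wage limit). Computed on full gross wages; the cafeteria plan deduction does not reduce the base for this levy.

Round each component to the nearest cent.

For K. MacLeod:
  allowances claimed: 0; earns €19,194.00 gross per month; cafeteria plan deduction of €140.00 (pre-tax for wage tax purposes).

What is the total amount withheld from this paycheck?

€2,573.28

Wage Tax: taxable = €19,194.00 − €140.00 = €19,054.00
  €804.80 + 16.77% × (€19,054.00 − €12,400.00) = €804.80 + 16.77% × €6,654.00 = €1,920.68
Solidarity Surcharge: 3.4% × €19,194.00 = €652.60
Total: €1,920.68 + €652.60 = €2,573.28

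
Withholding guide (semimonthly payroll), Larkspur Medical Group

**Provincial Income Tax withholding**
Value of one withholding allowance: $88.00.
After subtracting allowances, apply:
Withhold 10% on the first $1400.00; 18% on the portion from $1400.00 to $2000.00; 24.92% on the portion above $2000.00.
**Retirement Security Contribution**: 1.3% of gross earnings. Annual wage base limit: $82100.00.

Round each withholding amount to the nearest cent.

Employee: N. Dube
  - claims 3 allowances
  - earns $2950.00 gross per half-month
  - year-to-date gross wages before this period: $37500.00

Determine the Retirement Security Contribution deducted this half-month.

$38.35

Retirement Security Contribution: 1.3% × $2950.00 = $38.35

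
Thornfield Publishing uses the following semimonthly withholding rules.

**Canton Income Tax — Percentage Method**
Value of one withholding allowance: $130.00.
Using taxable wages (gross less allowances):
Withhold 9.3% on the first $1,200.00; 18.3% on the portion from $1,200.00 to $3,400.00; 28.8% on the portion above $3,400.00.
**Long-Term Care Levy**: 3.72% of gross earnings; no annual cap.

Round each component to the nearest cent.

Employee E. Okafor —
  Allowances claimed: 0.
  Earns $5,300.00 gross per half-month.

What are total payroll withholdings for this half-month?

$1,258.56

Canton Income Tax: taxable = $5,300.00
  $514.20 + 28.8% × ($5,300.00 − $3,400.00) = $514.20 + 28.8% × $1,900.00 = $1,061.40
Long-Term Care Levy: 3.72% × $5,300.00 = $197.16
Total: $1,061.40 + $197.16 = $1,258.56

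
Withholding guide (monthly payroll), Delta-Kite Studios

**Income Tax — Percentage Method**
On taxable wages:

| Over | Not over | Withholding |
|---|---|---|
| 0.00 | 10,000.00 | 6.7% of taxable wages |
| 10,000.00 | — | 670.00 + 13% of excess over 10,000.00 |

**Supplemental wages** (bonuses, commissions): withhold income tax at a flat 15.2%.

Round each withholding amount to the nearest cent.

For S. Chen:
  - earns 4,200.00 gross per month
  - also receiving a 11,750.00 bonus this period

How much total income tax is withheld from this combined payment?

Income Tax: taxable = 4,200.00
  6.7% × 4,200.00 = 281.40
Supplemental (15.2% flat on bonus): 15.2% × 11,750.00 = 1,786.00
Total income tax: 281.40 + 1,786.00 = 2,067.40

2,067.40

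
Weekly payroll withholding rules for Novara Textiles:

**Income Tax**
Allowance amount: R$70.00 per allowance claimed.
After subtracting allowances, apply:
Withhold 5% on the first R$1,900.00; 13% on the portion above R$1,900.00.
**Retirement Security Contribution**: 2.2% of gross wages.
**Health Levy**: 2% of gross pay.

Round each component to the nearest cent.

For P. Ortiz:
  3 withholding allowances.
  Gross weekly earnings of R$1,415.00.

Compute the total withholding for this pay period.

Income Tax: taxable = R$1,415.00 − 3×R$70.00 = R$1,205.00
  5% × R$1,205.00 = R$60.25
Retirement Security Contribution: 2.2% × R$1,415.00 = R$31.13
Health Levy: 2% × R$1,415.00 = R$28.30
Total: R$60.25 + R$31.13 + R$28.30 = R$119.68

R$119.68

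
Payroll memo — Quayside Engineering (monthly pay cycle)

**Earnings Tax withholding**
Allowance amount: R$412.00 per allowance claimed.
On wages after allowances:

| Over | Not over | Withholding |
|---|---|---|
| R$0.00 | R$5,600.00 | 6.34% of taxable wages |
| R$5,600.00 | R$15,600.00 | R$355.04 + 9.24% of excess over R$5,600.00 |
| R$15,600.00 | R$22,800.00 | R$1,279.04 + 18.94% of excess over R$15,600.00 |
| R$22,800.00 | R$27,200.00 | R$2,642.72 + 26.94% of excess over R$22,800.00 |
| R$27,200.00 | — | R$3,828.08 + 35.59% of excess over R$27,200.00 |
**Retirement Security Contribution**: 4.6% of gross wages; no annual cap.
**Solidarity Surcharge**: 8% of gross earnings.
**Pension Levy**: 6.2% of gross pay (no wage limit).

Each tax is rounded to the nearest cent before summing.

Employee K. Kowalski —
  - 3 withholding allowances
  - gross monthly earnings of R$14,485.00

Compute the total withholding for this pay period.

R$3,784.99

Earnings Tax: taxable = R$14,485.00 − 3×R$412.00 = R$13,249.00
  R$355.04 + 9.24% × (R$13,249.00 − R$5,600.00) = R$355.04 + 9.24% × R$7,649.00 = R$1,061.81
Retirement Security Contribution: 4.6% × R$14,485.00 = R$666.31
Solidarity Surcharge: 8% × R$14,485.00 = R$1,158.80
Pension Levy: 6.2% × R$14,485.00 = R$898.07
Total: R$1,061.81 + R$666.31 + R$1,158.80 + R$898.07 = R$3,784.99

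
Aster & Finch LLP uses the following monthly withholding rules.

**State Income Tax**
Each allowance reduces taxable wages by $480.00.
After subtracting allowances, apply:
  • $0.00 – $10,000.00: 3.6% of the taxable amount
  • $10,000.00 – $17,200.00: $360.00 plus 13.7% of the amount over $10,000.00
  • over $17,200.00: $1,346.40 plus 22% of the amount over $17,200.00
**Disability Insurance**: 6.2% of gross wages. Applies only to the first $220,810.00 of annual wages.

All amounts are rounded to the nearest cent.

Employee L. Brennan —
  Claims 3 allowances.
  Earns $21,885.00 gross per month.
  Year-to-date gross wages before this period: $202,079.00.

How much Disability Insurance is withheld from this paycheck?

$1,161.32

Disability Insurance: cap $220,810.00 − YTD $202,079.00 = $18,731.00 subject; 6.2% × $18,731.00 = $1,161.32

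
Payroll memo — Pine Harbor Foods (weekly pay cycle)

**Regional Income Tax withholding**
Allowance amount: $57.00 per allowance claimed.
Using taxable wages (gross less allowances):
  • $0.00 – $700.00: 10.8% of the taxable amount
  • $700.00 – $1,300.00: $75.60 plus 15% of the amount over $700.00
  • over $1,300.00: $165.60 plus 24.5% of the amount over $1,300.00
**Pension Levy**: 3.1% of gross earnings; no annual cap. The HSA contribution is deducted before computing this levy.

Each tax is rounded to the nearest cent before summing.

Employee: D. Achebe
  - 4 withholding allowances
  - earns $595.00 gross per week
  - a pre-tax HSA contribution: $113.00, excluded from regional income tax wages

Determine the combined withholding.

Regional Income Tax: taxable = $595.00 − $113.00 − 4×$57.00 = $254.00
  10.8% × $254.00 = $27.43
Pension Levy: 3.1% × $482.00 = $14.94
Total: $27.43 + $14.94 = $42.37

$42.37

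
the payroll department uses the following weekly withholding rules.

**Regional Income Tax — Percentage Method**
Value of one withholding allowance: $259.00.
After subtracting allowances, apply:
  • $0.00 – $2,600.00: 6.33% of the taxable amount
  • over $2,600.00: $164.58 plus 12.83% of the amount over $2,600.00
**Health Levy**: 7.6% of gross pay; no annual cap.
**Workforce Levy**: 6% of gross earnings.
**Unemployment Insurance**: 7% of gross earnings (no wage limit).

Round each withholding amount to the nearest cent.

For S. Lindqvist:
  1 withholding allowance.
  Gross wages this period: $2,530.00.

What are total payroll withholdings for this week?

$664.93

Regional Income Tax: taxable = $2,530.00 − 1×$259.00 = $2,271.00
  6.33% × $2,271.00 = $143.75
Health Levy: 7.6% × $2,530.00 = $192.28
Workforce Levy: 6% × $2,530.00 = $151.80
Unemployment Insurance: 7% × $2,530.00 = $177.10
Total: $143.75 + $192.28 + $151.80 + $177.10 = $664.93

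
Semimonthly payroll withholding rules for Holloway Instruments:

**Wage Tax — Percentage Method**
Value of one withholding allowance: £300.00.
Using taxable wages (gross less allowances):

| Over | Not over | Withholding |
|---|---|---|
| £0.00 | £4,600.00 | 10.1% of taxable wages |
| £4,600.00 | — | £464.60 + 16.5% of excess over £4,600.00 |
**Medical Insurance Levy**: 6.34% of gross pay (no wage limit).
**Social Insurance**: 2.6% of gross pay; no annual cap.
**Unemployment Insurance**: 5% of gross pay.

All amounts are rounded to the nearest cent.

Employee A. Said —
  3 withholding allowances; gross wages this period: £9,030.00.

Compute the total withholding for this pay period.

Wage Tax: taxable = £9,030.00 − 3×£300.00 = £8,130.00
  £464.60 + 16.5% × (£8,130.00 − £4,600.00) = £464.60 + 16.5% × £3,530.00 = £1,047.05
Medical Insurance Levy: 6.34% × £9,030.00 = £572.50
Social Insurance: 2.6% × £9,030.00 = £234.78
Unemployment Insurance: 5% × £9,030.00 = £451.50
Total: £1,047.05 + £572.50 + £234.78 + £451.50 = £2,305.83

£2,305.83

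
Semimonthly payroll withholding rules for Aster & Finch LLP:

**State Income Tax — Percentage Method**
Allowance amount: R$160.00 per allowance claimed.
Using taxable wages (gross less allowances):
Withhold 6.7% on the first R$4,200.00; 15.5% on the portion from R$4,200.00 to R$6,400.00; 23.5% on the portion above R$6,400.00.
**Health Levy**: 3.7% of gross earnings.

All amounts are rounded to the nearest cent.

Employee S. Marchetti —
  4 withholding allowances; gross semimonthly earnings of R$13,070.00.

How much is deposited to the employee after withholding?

R$10,546.96

State Income Tax: taxable = R$13,070.00 − 4×R$160.00 = R$12,430.00
  R$622.40 + 23.5% × (R$12,430.00 − R$6,400.00) = R$622.40 + 23.5% × R$6,030.00 = R$2,039.45
Health Levy: 3.7% × R$13,070.00 = R$483.59
Total withheld: R$2,039.45 + R$483.59 = R$2,523.04
Net pay: R$13,070.00 − R$2,523.04 = R$10,546.96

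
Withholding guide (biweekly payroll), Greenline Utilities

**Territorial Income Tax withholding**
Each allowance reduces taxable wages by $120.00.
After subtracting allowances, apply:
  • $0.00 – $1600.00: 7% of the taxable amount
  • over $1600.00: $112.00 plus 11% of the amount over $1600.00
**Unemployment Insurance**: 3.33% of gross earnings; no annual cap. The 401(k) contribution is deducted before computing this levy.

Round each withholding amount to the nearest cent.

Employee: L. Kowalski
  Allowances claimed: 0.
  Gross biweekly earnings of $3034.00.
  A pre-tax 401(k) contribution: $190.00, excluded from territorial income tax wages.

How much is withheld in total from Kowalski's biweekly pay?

Territorial Income Tax: taxable = $3034.00 − $190.00 = $2844.00
  $112.00 + 11% × ($2844.00 − $1600.00) = $112.00 + 11% × $1244.00 = $248.84
Unemployment Insurance: 3.33% × $2844.00 = $94.71
Total: $248.84 + $94.71 = $343.55

$343.55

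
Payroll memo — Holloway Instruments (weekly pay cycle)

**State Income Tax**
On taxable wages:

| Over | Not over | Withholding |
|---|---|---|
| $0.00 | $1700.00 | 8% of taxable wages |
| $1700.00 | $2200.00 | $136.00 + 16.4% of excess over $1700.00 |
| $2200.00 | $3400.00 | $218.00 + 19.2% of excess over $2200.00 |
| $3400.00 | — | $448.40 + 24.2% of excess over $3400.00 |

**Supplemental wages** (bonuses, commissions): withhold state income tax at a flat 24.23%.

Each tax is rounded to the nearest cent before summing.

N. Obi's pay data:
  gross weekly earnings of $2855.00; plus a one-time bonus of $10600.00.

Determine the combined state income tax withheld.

$2912.14

State Income Tax: taxable = $2855.00
  $218.00 + 19.2% × ($2855.00 − $2200.00) = $218.00 + 19.2% × $655.00 = $343.76
Supplemental (24.23% flat on bonus): 24.23% × $10600.00 = $2568.38
Total state income tax: $343.76 + $2568.38 = $2912.14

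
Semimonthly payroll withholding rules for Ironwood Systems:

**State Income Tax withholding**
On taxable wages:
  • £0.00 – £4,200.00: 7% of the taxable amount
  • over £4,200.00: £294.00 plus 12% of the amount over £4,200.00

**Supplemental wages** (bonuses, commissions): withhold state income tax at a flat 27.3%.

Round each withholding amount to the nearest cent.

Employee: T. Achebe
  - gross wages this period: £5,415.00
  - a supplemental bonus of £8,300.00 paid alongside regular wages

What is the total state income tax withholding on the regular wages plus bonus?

State Income Tax: taxable = £5,415.00
  £294.00 + 12% × (£5,415.00 − £4,200.00) = £294.00 + 12% × £1,215.00 = £439.80
Supplemental (27.3% flat on bonus): 27.3% × £8,300.00 = £2,265.90
Total state income tax: £439.80 + £2,265.90 = £2,705.70

£2,705.70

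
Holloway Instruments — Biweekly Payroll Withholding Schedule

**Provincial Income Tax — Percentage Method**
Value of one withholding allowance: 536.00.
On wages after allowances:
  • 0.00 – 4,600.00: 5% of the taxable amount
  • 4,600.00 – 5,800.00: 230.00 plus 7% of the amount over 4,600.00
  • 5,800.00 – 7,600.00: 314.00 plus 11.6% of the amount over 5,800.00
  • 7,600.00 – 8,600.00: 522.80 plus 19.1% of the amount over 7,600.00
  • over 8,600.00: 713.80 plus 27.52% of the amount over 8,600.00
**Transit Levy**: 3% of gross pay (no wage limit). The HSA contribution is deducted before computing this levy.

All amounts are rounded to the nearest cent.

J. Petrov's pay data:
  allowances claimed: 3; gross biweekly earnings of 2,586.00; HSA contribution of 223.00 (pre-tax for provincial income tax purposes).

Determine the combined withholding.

108.64

Provincial Income Tax: taxable = 2,586.00 − 223.00 − 3×536.00 = 755.00
  5% × 755.00 = 37.75
Transit Levy: 3% × 2,363.00 = 70.89
Total: 37.75 + 70.89 = 108.64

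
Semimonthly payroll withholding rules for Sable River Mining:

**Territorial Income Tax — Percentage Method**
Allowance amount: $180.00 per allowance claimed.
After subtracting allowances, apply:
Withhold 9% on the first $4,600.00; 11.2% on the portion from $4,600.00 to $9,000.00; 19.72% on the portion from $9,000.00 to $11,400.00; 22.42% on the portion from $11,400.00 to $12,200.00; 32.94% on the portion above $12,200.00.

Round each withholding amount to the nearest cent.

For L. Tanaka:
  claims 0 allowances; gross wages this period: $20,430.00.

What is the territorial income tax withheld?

Territorial Income Tax: taxable = $20,430.00
  $1,559.44 + 32.94% × ($20,430.00 − $12,200.00) = $1,559.44 + 32.94% × $8,230.00 = $4,270.40

$4,270.40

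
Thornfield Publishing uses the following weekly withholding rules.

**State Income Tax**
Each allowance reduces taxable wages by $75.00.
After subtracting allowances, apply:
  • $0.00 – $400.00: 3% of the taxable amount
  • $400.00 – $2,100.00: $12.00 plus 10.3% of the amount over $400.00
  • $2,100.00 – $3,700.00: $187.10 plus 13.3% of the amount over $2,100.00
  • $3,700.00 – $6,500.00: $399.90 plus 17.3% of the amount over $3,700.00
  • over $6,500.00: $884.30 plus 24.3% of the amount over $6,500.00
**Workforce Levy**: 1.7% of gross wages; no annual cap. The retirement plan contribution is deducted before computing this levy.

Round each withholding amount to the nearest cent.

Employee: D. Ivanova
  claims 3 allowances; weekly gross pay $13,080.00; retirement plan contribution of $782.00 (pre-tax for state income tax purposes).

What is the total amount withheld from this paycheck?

$2,447.61

State Income Tax: taxable = $13,080.00 − $782.00 − 3×$75.00 = $12,073.00
  $884.30 + 24.3% × ($12,073.00 − $6,500.00) = $884.30 + 24.3% × $5,573.00 = $2,238.54
Workforce Levy: 1.7% × $12,298.00 = $209.07
Total: $2,238.54 + $209.07 = $2,447.61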